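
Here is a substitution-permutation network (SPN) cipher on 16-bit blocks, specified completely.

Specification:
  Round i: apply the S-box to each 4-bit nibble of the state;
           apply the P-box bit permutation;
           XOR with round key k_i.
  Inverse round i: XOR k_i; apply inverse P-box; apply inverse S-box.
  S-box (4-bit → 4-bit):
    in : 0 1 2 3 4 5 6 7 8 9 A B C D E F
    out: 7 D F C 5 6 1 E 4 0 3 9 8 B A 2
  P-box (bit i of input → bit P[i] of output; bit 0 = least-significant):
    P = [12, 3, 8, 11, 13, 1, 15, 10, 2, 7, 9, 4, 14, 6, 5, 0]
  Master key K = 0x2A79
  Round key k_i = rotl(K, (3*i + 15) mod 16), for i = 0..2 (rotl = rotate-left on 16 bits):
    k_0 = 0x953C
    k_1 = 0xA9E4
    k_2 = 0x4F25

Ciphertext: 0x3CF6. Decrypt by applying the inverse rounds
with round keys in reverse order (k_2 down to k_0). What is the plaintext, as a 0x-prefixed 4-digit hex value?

s_0 = ciphertext = 0x3CF6
s_1 = InvRound(s_0, k_2) = 0xD7A4
s_2 = InvRound(s_1, k_1) = 0xA8BB
s_3 = InvRound(s_2, k_0) = 0xCAD1

0xCAD1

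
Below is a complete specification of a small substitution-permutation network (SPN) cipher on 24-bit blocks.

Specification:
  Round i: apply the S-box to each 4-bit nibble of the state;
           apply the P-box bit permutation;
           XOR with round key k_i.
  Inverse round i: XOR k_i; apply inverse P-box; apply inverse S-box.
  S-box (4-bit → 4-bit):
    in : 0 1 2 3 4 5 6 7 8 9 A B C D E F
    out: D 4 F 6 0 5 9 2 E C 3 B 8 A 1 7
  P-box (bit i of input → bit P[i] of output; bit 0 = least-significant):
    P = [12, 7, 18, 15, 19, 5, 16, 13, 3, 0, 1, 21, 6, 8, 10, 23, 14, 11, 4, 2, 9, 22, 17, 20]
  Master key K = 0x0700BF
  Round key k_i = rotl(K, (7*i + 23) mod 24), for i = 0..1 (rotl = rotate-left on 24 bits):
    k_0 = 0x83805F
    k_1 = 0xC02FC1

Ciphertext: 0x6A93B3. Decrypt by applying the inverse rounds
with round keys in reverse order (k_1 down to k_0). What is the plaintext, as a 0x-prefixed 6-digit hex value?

s_0 = ciphertext = 0x6A93B3
s_1 = InvRound(s_0, k_1) = 0x1309B6
s_2 = InvRound(s_1, k_0) = 0xC7BA7D

0xC7BA7D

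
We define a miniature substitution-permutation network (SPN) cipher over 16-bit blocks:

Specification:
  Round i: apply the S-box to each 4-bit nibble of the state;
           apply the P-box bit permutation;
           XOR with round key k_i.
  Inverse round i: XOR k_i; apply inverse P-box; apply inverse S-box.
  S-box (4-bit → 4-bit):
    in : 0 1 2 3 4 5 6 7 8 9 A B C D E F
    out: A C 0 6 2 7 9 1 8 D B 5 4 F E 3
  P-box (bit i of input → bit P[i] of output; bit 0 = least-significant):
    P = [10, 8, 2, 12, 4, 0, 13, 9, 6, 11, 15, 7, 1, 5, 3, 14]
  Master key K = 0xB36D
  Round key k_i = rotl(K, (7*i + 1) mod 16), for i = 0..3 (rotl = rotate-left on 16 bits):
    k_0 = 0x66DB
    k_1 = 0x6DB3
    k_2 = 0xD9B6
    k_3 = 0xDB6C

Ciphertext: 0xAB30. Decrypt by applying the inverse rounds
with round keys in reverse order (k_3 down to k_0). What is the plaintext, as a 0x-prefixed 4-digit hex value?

0xE869

s_0 = ciphertext = 0xAB30
s_1 = InvRound(s_0, k_3) = 0x17B1
s_2 = InvRound(s_1, k_2) = 0x630B
s_3 = InvRound(s_2, k_1) = 0x3067
s_4 = InvRound(s_3, k_0) = 0xE869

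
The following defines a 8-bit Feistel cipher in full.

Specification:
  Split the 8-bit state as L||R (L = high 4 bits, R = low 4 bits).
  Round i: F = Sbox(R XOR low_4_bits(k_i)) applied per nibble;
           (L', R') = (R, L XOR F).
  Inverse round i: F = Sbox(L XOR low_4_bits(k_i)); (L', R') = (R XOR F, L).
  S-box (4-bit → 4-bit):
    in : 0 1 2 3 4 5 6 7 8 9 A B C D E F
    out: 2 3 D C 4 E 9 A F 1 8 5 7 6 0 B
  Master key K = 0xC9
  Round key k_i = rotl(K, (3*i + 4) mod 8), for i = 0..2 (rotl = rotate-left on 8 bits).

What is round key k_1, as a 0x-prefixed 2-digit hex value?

K = 0xC9
k_0 = rotl(K, (3*0+4) mod 8) = rotl(K, 4) = 0x9C
k_1 = rotl(K, (3*1+4) mod 8) = rotl(K, 7) = 0xE4

0xE4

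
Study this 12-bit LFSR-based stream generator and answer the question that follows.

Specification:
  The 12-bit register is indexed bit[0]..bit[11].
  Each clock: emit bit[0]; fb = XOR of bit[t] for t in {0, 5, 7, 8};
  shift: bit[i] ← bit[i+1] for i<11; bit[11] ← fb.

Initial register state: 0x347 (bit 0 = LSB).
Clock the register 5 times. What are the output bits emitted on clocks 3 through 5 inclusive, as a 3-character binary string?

100

reg_0 = 0x347
clock 1: out=1, reg = 0x1A3
clock 2: out=1, reg = 0x0D1
clock 3: out=1, reg = 0x068
clock 4: out=0, reg = 0x834
clock 5: out=0, reg = 0xC1A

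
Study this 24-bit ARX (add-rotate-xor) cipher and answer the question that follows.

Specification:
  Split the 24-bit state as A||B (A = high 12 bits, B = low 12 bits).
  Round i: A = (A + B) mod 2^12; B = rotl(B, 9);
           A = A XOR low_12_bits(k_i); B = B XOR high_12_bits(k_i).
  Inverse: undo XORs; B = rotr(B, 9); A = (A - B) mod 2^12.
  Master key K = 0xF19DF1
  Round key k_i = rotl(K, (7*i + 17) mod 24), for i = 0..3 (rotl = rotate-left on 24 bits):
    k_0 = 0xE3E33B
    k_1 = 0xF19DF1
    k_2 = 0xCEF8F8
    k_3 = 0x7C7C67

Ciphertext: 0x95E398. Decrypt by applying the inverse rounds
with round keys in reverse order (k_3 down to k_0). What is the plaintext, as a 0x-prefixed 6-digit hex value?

0xCC0C49

s_0 = ciphertext = 0x95E398
s_1 = InvRound(s_0, k_3) = 0x23F2FA
s_2 = InvRound(s_1, k_2) = 0xA180AF
s_3 = InvRound(s_2, k_1) = 0xA32DB7
s_4 = InvRound(s_3, k_0) = 0xCC0C49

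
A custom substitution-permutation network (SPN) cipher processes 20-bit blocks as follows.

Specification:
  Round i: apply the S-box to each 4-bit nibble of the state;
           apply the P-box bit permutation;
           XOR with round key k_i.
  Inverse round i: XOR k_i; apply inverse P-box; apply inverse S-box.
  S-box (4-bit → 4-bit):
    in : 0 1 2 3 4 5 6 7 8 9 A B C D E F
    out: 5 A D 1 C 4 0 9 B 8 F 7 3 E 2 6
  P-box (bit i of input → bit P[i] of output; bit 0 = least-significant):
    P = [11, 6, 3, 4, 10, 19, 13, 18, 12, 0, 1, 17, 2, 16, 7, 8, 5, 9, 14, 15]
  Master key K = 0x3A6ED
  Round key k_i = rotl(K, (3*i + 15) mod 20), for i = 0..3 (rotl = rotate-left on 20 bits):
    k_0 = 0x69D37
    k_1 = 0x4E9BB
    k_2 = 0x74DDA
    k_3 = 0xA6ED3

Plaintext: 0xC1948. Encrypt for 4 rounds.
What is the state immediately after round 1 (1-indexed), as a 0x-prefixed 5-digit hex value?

0x1B647

s_0 = plaintext = 0xC1948
s_1 = Round(s_0, k_0) = 0x1B647
s_2 = Round(s_1, k_1) = 0x1432F
s_3 = Round(s_2, k_2) = 0x3FA12
s_4 = Round(s_3, k_3) = 0x57668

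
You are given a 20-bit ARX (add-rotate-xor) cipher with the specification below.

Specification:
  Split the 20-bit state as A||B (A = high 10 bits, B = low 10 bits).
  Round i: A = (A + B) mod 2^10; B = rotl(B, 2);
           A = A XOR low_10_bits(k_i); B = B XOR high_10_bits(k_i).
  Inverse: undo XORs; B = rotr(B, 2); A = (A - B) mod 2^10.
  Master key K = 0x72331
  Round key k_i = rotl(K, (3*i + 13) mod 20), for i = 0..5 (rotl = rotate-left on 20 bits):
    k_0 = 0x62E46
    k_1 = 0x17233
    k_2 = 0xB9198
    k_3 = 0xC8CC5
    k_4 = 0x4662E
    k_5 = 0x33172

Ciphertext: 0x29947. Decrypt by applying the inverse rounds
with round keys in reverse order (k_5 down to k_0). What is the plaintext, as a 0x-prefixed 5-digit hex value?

s_0 = ciphertext = 0x29947
s_1 = InvRound(s_0, k_5) = 0x9CB62
s_2 = InvRound(s_1, k_4) = 0x2FB9E
s_3 = InvRound(s_2, k_3) = 0xD312F
s_4 = InvRound(s_3, k_2) = 0xB8BF2
s_5 = InvRound(s_4, k_1) = 0x79AEB
s_6 = InvRound(s_5, k_0) = 0xB20D8

0xB20D8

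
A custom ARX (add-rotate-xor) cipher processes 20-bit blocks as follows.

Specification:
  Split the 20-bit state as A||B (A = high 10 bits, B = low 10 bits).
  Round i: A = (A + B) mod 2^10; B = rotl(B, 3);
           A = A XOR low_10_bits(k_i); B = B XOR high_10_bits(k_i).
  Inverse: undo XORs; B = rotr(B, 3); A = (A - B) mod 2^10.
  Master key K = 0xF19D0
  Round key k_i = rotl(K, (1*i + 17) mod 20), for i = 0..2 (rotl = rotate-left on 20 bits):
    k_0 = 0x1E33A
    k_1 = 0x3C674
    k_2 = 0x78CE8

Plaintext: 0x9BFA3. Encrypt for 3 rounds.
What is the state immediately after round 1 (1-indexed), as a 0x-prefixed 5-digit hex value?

s_0 = plaintext = 0x9BFA3
s_1 = Round(s_0, k_0) = 0x4A167
s_2 = Round(s_1, k_1) = 0x3EFCB
s_3 = Round(s_2, k_2) = 0x0BBBC

0x4A167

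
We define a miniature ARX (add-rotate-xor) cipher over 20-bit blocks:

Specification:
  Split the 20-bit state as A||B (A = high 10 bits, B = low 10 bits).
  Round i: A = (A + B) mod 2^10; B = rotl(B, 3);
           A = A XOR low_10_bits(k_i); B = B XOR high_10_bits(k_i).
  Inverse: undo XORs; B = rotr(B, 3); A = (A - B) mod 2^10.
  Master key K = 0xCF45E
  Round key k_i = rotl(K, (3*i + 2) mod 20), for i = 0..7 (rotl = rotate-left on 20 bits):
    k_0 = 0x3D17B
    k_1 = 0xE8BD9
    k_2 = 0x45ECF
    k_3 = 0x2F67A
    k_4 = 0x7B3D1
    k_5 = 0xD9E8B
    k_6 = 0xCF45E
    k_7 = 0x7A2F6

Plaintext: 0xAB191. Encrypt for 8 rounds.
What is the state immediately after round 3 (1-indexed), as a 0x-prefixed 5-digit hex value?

s_0 = plaintext = 0xAB191
s_1 = Round(s_0, k_0) = 0x5187F
s_2 = Round(s_1, k_1) = 0x8705A
s_3 = Round(s_2, k_2) = 0x2E7C7
s_4 = Round(s_3, k_3) = 0xBEA82
s_5 = Round(s_4, k_4) = 0xAB5F9
s_6 = Round(s_5, k_5) = 0x8B4AC
s_7 = Round(s_6, k_6) = 0xA1E5C
s_8 = Round(s_7, k_7) = 0x8570C

0x2E7C7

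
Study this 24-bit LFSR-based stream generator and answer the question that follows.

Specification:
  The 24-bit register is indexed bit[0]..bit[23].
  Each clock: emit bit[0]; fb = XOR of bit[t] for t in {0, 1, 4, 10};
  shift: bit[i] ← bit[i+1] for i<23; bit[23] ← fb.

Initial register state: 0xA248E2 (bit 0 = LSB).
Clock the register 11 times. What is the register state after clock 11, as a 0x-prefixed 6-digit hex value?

0x11F449

reg_0 = 0xA248E2
clock 1: out=0, reg = 0xD12471
clock 2: out=1, reg = 0xE89238
clock 3: out=0, reg = 0xF4491C
clock 4: out=0, reg = 0xFA248E
clock 5: out=0, reg = 0x7D1247
clock 6: out=1, reg = 0x3E8923
clock 7: out=1, reg = 0x1F4491
clock 8: out=1, reg = 0x8FA248
clock 9: out=0, reg = 0x47D124
clock 10: out=0, reg = 0x23E892
clock 11: out=0, reg = 0x11F449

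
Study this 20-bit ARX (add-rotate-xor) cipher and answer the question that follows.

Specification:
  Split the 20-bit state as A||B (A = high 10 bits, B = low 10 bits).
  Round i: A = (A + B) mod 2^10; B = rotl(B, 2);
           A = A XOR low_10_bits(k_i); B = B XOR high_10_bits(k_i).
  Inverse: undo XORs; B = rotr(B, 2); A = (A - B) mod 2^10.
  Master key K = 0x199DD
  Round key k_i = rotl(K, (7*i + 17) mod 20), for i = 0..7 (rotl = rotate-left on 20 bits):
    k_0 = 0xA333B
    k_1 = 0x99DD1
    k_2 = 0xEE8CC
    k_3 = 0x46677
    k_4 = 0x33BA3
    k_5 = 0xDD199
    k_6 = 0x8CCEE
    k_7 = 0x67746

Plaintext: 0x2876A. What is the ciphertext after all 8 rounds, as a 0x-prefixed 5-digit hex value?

0x0DC8C

s_0 = plaintext = 0x2876A
s_1 = Round(s_0, k_0) = 0xCC327
s_2 = Round(s_1, k_1) = 0xE1AF8
s_3 = Round(s_2, k_2) = 0xAC858
s_4 = Round(s_3, k_3) = 0x5F479
s_5 = Round(s_4, k_4) = 0x9552A
s_6 = Round(s_5, k_5) = 0xB9BDD
s_7 = Round(s_6, k_6) = 0x8B544
s_8 = Round(s_7, k_7) = 0x0DC8C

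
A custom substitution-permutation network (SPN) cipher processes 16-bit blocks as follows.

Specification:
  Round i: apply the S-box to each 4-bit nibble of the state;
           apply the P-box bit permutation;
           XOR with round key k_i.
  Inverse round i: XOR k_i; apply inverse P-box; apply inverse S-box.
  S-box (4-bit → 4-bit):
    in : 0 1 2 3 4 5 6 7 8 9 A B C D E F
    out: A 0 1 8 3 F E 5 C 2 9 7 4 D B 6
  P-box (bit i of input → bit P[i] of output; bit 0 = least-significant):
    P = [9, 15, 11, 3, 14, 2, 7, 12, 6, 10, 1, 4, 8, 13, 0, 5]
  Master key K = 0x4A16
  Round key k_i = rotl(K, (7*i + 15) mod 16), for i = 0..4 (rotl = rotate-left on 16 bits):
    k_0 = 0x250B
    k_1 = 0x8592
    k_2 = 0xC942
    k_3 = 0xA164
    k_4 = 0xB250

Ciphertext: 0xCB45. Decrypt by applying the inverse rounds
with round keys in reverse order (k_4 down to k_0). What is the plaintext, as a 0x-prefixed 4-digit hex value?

s_0 = ciphertext = 0xCB45
s_1 = InvRound(s_0, k_4) = 0xB3EC
s_2 = InvRound(s_1, k_3) = 0x118A
s_3 = InvRound(s_2, k_2) = 0x12D6
s_4 = InvRound(s_3, k_1) = 0x2404
s_5 = InvRound(s_4, k_0) = 0x7C93

0x7C93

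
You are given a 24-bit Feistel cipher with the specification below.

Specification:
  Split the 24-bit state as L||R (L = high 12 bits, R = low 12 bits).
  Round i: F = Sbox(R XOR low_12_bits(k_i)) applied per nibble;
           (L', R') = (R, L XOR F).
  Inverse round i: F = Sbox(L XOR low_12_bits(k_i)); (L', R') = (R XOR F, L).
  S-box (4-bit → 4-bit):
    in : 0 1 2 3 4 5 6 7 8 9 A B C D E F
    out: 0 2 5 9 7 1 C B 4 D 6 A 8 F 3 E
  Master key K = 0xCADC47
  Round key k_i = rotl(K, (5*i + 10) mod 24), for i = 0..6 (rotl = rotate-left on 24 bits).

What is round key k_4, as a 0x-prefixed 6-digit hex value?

K = 0xCADC47
k_0 = rotl(K, (5*0+10) mod 24) = rotl(K, 10) = 0x711F2B
k_1 = rotl(K, (5*1+10) mod 24) = rotl(K, 15) = 0x23E56E
k_2 = rotl(K, (5*2+10) mod 24) = rotl(K, 20) = 0x7CADC4
k_3 = rotl(K, (5*3+10) mod 24) = rotl(K, 1) = 0x95B88F
k_4 = rotl(K, (5*4+10) mod 24) = rotl(K, 6) = 0xB711F2

0xB711F2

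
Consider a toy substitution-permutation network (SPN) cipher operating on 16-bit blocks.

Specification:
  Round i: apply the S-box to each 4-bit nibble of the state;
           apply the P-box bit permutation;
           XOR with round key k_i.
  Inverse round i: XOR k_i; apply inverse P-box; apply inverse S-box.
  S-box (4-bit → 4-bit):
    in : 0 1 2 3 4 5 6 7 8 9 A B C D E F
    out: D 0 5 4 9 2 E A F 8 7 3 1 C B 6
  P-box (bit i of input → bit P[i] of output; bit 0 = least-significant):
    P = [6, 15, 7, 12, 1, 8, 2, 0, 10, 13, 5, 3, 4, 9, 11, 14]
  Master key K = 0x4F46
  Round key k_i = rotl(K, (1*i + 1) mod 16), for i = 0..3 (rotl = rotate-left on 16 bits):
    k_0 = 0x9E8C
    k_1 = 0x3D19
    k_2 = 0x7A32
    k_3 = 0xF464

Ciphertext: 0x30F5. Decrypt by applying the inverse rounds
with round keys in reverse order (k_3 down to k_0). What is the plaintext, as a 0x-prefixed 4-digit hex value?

s_0 = ciphertext = 0x30F5
s_1 = InvRound(s_0, k_3) = 0x4C9F
s_2 = InvRound(s_1, k_2) = 0x58DD
s_3 = InvRound(s_2, k_1) = 0x9BF2
s_4 = InvRound(s_3, k_0) = 0xC0AC

0xC0AC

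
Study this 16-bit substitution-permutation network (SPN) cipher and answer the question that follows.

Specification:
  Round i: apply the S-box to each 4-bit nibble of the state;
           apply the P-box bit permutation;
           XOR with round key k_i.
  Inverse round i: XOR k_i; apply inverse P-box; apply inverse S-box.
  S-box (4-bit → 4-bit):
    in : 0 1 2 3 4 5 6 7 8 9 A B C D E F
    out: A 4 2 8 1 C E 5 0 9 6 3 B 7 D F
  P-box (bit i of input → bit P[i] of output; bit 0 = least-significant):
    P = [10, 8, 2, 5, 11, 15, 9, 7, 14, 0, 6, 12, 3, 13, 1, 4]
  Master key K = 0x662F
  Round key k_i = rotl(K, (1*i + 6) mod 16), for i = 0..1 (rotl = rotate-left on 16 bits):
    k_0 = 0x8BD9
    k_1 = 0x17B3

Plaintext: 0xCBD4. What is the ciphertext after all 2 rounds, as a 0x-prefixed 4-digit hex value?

s_0 = plaintext = 0xCBD4
s_1 = Round(s_0, k_0) = 0x65C0
s_2 = Round(s_1, k_1) = 0xAE41

0xAE41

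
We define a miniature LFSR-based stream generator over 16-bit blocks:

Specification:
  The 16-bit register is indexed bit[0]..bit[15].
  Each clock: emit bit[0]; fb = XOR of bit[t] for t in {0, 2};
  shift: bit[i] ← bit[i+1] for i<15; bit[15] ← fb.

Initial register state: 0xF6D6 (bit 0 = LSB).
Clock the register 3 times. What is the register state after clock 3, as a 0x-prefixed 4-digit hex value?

reg_0 = 0xF6D6
clock 1: out=0, reg = 0xFB6B
clock 2: out=1, reg = 0xFDB5
clock 3: out=1, reg = 0x7EDA

0x7EDA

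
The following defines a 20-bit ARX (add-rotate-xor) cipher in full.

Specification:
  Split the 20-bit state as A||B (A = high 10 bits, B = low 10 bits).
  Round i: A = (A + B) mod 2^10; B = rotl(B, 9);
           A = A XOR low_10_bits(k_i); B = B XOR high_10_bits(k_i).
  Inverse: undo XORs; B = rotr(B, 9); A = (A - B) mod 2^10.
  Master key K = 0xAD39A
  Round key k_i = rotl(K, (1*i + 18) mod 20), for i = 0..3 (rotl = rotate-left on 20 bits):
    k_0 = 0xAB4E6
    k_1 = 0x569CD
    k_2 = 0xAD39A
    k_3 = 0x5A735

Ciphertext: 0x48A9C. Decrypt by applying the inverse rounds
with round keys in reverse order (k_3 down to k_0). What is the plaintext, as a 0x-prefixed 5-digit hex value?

s_0 = ciphertext = 0x48A9C
s_1 = InvRound(s_0, k_3) = 0x8B3EB
s_2 = InvRound(s_1, k_2) = 0xBE2BE
s_3 = InvRound(s_2, k_1) = 0xDB3C9
s_4 = InvRound(s_3, k_0) = 0x30AC8

0x30AC8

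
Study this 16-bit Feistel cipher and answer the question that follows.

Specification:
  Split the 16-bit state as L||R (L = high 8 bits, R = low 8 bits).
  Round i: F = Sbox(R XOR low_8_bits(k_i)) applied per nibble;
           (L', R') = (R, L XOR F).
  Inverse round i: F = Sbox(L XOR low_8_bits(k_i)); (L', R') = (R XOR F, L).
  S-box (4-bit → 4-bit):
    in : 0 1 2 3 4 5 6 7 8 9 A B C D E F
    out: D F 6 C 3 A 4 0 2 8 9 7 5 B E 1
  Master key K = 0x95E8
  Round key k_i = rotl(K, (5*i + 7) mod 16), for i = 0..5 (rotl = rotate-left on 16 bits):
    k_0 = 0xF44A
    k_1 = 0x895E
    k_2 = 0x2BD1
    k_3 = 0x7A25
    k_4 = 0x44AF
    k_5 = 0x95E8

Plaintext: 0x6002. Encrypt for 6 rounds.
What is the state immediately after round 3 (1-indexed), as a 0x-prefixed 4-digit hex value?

0xD786

s_0 = plaintext = 0x6002
s_1 = Round(s_0, k_0) = 0x0252
s_2 = Round(s_1, k_1) = 0x52D7
s_3 = Round(s_2, k_2) = 0xD786
s_4 = Round(s_3, k_3) = 0x864B
s_5 = Round(s_4, k_4) = 0x4B65
s_6 = Round(s_5, k_5) = 0x6560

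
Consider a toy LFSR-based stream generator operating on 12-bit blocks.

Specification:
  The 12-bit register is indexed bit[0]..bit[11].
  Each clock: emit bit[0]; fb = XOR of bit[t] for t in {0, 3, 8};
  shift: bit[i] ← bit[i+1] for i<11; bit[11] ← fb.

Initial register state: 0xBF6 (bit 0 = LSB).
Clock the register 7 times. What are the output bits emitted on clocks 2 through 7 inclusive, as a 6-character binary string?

reg_0 = 0xBF6
clock 1: out=0, reg = 0xDFB
clock 2: out=1, reg = 0xEFD
clock 3: out=1, reg = 0x77E
clock 4: out=0, reg = 0x3BF
clock 5: out=1, reg = 0x9DF
clock 6: out=1, reg = 0xCEF
clock 7: out=1, reg = 0x677

110111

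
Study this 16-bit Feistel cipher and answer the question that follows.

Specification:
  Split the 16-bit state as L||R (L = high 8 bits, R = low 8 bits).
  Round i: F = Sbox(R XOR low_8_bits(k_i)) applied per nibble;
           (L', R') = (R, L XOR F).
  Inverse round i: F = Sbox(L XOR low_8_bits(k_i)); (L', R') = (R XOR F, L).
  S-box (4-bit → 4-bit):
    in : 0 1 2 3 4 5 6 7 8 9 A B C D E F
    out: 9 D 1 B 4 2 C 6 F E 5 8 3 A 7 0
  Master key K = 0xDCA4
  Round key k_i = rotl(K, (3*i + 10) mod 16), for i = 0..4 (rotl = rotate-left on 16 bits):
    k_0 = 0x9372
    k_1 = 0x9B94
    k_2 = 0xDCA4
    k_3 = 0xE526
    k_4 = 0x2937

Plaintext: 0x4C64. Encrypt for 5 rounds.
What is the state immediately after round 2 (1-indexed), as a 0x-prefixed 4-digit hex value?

0x90F0

s_0 = plaintext = 0x4C64
s_1 = Round(s_0, k_0) = 0x6490
s_2 = Round(s_1, k_1) = 0x90F0
s_3 = Round(s_2, k_2) = 0xF0B4
s_4 = Round(s_3, k_3) = 0xB411
s_5 = Round(s_4, k_4) = 0x11A8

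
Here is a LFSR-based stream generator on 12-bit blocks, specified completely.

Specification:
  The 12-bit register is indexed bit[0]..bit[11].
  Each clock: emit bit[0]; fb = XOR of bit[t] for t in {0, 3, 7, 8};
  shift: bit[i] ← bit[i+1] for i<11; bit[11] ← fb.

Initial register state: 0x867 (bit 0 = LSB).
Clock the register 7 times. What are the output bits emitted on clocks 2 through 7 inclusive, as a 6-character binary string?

reg_0 = 0x867
clock 1: out=1, reg = 0xC33
clock 2: out=1, reg = 0xE19
clock 3: out=1, reg = 0x70C
clock 4: out=0, reg = 0x386
clock 5: out=0, reg = 0x1C3
clock 6: out=1, reg = 0x8E1
clock 7: out=1, reg = 0x470

110011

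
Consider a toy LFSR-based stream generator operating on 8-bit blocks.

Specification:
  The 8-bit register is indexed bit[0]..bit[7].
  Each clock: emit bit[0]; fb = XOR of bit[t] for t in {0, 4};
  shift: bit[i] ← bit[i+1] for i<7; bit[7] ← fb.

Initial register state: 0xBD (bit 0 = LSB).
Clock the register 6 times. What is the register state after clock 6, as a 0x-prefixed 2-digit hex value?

0x5A

reg_0 = 0xBD
clock 1: out=1, reg = 0x5E
clock 2: out=0, reg = 0xAF
clock 3: out=1, reg = 0xD7
clock 4: out=1, reg = 0x6B
clock 5: out=1, reg = 0xB5
clock 6: out=1, reg = 0x5A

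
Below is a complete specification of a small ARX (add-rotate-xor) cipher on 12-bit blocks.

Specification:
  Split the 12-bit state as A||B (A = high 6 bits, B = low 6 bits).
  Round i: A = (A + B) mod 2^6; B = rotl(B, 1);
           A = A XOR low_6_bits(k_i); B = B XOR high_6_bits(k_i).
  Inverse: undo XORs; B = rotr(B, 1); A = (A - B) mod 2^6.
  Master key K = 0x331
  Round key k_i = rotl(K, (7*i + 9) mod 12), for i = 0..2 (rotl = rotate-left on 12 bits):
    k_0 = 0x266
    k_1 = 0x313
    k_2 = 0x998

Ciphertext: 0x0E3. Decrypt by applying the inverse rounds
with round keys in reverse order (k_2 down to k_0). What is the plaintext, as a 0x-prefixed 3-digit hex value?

0x98F

s_0 = ciphertext = 0x0E3
s_1 = InvRound(s_0, k_2) = 0xE62
s_2 = InvRound(s_1, k_1) = 0x4D7
s_3 = InvRound(s_2, k_0) = 0x98F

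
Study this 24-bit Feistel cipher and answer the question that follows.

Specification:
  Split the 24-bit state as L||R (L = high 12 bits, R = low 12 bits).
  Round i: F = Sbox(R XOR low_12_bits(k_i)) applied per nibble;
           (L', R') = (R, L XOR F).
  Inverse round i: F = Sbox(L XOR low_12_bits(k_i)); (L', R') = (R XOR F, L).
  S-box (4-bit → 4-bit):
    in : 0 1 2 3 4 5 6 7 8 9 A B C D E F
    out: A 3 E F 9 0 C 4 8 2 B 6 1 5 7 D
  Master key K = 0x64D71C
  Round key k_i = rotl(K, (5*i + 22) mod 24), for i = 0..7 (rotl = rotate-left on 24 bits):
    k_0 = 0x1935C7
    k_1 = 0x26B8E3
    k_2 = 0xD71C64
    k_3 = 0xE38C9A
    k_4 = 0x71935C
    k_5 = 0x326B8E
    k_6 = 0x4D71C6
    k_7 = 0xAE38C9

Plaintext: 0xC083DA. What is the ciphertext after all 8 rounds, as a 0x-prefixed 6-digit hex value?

0x04CBC3

s_0 = plaintext = 0xC083DA
s_1 = Round(s_0, k_0) = 0x3DA03D
s_2 = Round(s_1, k_1) = 0x03DB8D
s_3 = Round(s_2, k_2) = 0xB8D44F
s_4 = Round(s_3, k_3) = 0x44F3DD
s_5 = Round(s_4, k_4) = 0x3DDECC
s_6 = Round(s_5, k_5) = 0xECC343
s_7 = Round(s_6, k_6) = 0x34304C
s_8 = Round(s_7, k_7) = 0x04CBC3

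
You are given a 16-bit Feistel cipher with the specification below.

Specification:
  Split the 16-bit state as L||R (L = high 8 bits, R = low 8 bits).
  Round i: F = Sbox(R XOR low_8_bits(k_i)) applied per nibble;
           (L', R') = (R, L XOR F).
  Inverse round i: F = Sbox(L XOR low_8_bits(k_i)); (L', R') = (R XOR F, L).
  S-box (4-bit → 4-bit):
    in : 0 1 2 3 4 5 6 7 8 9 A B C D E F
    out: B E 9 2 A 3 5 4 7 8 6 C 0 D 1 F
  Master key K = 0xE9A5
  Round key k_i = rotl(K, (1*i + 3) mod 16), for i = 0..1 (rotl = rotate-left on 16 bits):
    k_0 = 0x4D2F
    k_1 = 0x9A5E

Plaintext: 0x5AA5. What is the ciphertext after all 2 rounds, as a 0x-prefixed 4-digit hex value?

s_0 = plaintext = 0x5AA5
s_1 = Round(s_0, k_0) = 0xA52C
s_2 = Round(s_1, k_1) = 0x2CEC

0x2CEC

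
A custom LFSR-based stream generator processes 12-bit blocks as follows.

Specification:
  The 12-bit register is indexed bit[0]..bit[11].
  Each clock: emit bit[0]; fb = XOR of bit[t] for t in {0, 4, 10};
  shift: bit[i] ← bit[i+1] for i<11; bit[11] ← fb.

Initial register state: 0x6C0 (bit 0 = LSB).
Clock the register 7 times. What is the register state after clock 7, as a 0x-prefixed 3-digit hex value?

reg_0 = 0x6C0
clock 1: out=0, reg = 0xB60
clock 2: out=0, reg = 0x5B0
clock 3: out=0, reg = 0x2D8
clock 4: out=0, reg = 0x96C
clock 5: out=0, reg = 0x4B6
clock 6: out=0, reg = 0x25B
clock 7: out=1, reg = 0x12D

0x12D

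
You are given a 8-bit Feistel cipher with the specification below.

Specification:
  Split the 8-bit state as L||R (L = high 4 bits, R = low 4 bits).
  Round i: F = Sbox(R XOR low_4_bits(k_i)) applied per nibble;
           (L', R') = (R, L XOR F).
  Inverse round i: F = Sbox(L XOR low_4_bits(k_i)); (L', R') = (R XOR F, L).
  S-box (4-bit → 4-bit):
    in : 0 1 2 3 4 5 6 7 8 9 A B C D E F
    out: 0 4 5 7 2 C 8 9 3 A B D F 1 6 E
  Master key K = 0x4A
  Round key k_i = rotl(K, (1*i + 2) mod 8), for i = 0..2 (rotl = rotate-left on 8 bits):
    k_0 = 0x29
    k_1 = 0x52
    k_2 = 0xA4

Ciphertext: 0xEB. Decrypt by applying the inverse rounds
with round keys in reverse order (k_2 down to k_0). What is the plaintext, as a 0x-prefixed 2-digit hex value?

0x5B

s_0 = ciphertext = 0xEB
s_1 = InvRound(s_0, k_2) = 0x0E
s_2 = InvRound(s_1, k_1) = 0xB0
s_3 = InvRound(s_2, k_0) = 0x5B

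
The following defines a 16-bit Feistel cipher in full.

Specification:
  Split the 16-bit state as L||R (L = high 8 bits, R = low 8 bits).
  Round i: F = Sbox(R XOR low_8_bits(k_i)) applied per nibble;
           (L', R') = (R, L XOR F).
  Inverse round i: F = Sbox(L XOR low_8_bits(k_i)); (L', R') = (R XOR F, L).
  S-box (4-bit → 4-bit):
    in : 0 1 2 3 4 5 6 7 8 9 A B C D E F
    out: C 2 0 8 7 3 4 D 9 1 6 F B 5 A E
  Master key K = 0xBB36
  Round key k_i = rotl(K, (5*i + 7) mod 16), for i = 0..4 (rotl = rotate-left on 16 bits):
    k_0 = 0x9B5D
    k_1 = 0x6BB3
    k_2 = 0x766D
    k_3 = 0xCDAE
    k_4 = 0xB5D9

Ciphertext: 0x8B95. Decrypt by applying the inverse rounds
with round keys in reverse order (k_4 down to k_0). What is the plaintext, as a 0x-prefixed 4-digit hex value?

s_0 = ciphertext = 0x8B95
s_1 = InvRound(s_0, k_4) = 0xA58B
s_2 = InvRound(s_1, k_3) = 0x44A5
s_3 = InvRound(s_2, k_2) = 0xA444
s_4 = InvRound(s_3, k_1) = 0x69A4
s_5 = InvRound(s_4, k_0) = 0x2369

0x2369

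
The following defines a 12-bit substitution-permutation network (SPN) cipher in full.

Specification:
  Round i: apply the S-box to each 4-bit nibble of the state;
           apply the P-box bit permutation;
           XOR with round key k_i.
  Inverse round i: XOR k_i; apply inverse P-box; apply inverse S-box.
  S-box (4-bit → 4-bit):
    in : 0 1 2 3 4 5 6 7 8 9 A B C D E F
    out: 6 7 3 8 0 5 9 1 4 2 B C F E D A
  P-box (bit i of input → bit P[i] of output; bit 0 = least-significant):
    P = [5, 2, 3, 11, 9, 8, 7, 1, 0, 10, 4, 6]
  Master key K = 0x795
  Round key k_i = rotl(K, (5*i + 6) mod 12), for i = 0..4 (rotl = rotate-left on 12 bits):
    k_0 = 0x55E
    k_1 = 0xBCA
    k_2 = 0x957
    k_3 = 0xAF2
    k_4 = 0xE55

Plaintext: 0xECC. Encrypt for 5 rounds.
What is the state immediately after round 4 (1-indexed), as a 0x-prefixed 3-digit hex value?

0x47C

s_0 = plaintext = 0xECC
s_1 = Round(s_0, k_0) = 0xEA1
s_2 = Round(s_1, k_1) = 0x8B5
s_3 = Round(s_2, k_2) = 0x9ED
s_4 = Round(s_3, k_3) = 0x47C
s_5 = Round(s_4, k_4) = 0x479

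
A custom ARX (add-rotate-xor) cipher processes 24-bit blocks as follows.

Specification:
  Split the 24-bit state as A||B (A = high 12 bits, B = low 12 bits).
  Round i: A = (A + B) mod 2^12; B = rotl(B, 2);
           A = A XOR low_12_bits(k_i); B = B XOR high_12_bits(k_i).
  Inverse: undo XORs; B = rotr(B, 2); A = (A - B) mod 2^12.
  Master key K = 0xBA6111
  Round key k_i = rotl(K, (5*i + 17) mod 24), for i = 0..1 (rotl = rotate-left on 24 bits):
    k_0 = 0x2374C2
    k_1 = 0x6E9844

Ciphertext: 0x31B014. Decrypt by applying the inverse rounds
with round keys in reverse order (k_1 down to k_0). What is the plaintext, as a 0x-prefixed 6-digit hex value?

0xF801E2

s_0 = ciphertext = 0x31B014
s_1 = InvRound(s_0, k_1) = 0x5A05BF
s_2 = InvRound(s_1, k_0) = 0xF801E2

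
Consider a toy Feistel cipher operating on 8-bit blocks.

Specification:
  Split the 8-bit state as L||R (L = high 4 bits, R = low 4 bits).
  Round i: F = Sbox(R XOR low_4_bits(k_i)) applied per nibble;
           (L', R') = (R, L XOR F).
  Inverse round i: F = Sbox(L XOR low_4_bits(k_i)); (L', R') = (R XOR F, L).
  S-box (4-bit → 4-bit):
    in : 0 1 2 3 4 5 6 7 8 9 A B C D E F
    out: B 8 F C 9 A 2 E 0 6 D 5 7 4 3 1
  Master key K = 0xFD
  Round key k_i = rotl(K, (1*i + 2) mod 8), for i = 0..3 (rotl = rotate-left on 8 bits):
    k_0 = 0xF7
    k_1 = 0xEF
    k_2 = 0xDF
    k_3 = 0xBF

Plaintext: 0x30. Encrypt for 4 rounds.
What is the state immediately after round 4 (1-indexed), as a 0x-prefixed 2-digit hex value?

0x69

s_0 = plaintext = 0x30
s_1 = Round(s_0, k_0) = 0x0D
s_2 = Round(s_1, k_1) = 0xDF
s_3 = Round(s_2, k_2) = 0xF6
s_4 = Round(s_3, k_3) = 0x69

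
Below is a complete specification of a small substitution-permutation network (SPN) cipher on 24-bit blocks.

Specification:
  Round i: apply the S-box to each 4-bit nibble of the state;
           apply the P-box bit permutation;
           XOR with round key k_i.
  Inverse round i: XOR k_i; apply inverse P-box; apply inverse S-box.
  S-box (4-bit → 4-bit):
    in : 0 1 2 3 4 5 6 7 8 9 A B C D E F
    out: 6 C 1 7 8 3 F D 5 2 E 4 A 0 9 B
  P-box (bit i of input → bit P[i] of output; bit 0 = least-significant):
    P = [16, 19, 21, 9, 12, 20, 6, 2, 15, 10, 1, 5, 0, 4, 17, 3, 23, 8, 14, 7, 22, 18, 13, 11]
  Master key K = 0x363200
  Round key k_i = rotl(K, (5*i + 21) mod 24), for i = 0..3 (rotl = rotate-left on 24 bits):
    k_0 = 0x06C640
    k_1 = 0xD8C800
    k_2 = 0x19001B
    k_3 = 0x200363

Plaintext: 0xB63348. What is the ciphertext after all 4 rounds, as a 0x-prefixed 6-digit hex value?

s_0 = plaintext = 0xB63348
s_1 = Round(s_0, k_0) = 0xA523D7
s_2 = Round(s_1, k_1) = 0x7D6703
s_3 = Round(s_2, k_2) = 0x62A860
s_4 = Round(s_3, k_3) = 0xDEBB3D

0xDEBB3D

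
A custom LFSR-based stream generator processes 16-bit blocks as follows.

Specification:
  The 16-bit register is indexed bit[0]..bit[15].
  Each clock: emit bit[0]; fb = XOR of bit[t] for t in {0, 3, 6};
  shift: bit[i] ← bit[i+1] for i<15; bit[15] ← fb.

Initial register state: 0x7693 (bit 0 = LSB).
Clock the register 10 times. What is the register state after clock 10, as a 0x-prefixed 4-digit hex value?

0x66DD

reg_0 = 0x7693
clock 1: out=1, reg = 0xBB49
clock 2: out=1, reg = 0xDDA4
clock 3: out=0, reg = 0x6ED2
clock 4: out=0, reg = 0xB769
clock 5: out=1, reg = 0xDBB4
clock 6: out=0, reg = 0x6DDA
clock 7: out=0, reg = 0x36ED
clock 8: out=1, reg = 0x9B76
clock 9: out=0, reg = 0xCDBB
clock 10: out=1, reg = 0x66DD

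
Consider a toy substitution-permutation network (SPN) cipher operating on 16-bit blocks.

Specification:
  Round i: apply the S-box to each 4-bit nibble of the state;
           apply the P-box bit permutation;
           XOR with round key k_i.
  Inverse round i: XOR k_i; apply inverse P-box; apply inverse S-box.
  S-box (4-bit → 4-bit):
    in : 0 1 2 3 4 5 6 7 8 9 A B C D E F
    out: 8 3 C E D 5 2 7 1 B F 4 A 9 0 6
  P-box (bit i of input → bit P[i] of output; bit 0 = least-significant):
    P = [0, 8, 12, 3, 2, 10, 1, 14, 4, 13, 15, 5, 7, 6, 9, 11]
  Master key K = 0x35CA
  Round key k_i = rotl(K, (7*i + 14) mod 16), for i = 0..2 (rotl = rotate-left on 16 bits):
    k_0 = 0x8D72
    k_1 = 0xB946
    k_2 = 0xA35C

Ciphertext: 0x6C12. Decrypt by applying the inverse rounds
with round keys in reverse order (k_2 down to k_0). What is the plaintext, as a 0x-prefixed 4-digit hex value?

0xAF3F

s_0 = ciphertext = 0x6C12
s_1 = InvRound(s_0, k_2) = 0x3BAC
s_2 = InvRound(s_1, k_1) = 0x72B0
s_3 = InvRound(s_2, k_0) = 0xAF3F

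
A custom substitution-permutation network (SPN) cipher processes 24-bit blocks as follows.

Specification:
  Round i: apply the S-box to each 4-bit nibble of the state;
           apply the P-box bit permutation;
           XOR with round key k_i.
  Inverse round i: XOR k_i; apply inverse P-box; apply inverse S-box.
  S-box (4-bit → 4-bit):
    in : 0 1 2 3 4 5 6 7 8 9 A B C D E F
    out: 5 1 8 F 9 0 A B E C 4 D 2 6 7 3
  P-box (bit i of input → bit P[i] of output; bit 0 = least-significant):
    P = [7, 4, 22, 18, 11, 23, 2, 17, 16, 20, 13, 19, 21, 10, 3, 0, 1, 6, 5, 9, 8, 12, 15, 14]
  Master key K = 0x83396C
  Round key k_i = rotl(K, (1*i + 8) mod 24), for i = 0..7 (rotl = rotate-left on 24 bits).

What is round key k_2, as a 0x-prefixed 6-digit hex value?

K = 0x83396C
k_0 = rotl(K, (1*0+8) mod 24) = rotl(K, 8) = 0x396C83
k_1 = rotl(K, (1*1+8) mod 24) = rotl(K, 9) = 0x72D906
k_2 = rotl(K, (1*2+8) mod 24) = rotl(K, 10) = 0xE5B20C

0xE5B20C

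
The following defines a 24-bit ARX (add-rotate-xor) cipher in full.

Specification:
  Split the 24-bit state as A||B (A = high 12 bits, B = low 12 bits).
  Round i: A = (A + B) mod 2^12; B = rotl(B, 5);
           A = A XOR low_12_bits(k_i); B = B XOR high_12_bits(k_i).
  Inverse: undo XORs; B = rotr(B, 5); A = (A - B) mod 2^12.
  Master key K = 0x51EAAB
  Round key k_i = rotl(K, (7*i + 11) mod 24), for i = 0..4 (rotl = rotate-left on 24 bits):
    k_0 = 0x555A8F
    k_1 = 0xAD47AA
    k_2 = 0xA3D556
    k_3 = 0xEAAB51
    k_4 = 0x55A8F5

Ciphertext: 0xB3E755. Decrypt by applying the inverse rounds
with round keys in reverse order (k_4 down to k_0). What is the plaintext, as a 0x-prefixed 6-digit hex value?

s_0 = ciphertext = 0xB3E755
s_1 = InvRound(s_0, k_4) = 0xC3B790
s_2 = InvRound(s_1, k_3) = 0xA21D49
s_3 = InvRound(s_2, k_2) = 0x53CA3B
s_4 = InvRound(s_3, k_1) = 0xB0F787
s_5 = InvRound(s_4, k_0) = 0x86A916

0x86A916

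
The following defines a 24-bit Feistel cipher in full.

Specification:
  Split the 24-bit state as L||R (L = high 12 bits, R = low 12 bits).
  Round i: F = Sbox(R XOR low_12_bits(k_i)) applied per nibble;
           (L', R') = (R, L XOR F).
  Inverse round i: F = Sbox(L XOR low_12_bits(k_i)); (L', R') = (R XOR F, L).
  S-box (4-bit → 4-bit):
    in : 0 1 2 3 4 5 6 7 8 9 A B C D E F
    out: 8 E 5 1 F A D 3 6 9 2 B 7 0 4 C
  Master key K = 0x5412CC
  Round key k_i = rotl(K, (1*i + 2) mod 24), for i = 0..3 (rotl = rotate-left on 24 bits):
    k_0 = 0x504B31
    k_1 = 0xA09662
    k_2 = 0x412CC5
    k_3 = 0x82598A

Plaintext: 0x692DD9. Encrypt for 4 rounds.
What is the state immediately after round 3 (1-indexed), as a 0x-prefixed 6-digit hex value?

s_0 = plaintext = 0x692DD9
s_1 = Round(s_0, k_0) = 0xDD9BD4
s_2 = Round(s_1, k_1) = 0xBD4D64
s_3 = Round(s_2, k_2) = 0xD645FA
s_4 = Round(s_3, k_3) = 0x5FAA5C

0xD645FA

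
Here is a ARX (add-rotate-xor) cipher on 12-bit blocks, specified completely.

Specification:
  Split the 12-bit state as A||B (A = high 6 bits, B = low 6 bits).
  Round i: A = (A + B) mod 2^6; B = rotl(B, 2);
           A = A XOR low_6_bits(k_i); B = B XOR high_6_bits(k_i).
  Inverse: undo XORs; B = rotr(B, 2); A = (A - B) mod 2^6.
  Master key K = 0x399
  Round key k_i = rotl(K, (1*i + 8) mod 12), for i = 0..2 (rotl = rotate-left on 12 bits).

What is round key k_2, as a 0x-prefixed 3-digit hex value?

0x4E6

K = 0x399
k_0 = rotl(K, (1*0+8) mod 12) = rotl(K, 8) = 0x939
k_1 = rotl(K, (1*1+8) mod 12) = rotl(K, 9) = 0x273
k_2 = rotl(K, (1*2+8) mod 12) = rotl(K, 10) = 0x4E6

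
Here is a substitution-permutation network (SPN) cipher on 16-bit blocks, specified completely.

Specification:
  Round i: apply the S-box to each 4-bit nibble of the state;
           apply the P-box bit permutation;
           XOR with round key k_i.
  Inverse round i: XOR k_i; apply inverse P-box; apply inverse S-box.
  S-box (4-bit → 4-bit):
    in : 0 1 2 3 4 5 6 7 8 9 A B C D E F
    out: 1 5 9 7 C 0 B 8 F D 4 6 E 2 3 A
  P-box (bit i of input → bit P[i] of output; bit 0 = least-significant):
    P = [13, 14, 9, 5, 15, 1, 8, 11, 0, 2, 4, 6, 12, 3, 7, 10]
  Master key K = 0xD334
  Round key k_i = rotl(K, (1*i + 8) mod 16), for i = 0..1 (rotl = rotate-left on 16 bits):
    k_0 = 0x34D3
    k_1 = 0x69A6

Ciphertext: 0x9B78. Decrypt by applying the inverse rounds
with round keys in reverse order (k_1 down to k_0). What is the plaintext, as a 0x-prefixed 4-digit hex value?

0x5A77

s_0 = ciphertext = 0x9B78
s_1 = InvRound(s_0, k_1) = 0x3CE3
s_2 = InvRound(s_1, k_0) = 0x5A77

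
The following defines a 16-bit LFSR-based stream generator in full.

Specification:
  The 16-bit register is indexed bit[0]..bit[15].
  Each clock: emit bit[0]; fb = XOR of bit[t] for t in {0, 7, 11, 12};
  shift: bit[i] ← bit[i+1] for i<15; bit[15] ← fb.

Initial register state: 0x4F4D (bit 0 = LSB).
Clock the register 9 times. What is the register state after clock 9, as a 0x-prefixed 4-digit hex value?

reg_0 = 0x4F4D
clock 1: out=1, reg = 0x27A6
clock 2: out=0, reg = 0x93D3
clock 3: out=1, reg = 0xC9E9
clock 4: out=1, reg = 0xE4F4
clock 5: out=0, reg = 0xF27A
clock 6: out=0, reg = 0xF93D
clock 7: out=1, reg = 0xFC9E
clock 8: out=0, reg = 0xFE4F
clock 9: out=1, reg = 0xFF27

0xFF27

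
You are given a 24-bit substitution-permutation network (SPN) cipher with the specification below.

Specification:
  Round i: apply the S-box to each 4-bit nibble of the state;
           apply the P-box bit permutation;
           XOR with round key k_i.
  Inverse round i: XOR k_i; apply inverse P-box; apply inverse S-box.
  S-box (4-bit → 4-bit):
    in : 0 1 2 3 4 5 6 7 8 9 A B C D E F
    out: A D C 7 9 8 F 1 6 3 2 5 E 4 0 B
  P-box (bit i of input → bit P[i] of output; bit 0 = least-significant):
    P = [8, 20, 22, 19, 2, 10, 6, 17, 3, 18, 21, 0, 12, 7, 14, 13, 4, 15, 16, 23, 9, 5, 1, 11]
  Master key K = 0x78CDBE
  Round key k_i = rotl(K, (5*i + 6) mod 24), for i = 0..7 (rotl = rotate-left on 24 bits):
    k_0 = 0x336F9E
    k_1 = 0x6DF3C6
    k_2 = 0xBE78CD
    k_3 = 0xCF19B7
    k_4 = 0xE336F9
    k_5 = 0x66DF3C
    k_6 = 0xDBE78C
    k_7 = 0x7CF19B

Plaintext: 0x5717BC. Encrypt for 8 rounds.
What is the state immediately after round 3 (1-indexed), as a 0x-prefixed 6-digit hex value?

s_0 = plaintext = 0x5717BC
s_1 = Round(s_0, k_0) = 0x6B17C2
s_2 = Round(s_1, k_1) = 0x268DBC
s_3 = Round(s_2, k_2) = 0x47B01B
s_4 = Round(s_3, k_3) = 0x8942E2
s_5 = Round(s_4, k_4) = 0x8B86CA
s_6 = Round(s_5, k_5) = 0x519BC7
s_7 = Round(s_6, k_6) = 0x78FA54
s_8 = Round(s_7, k_7) = 0x73421B

0x47B01B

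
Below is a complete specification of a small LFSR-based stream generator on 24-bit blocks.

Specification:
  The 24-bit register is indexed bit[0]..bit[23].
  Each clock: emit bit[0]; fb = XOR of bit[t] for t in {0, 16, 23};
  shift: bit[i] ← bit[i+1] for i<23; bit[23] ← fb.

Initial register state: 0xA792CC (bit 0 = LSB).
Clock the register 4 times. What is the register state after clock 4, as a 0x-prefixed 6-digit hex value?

0x6A792C

reg_0 = 0xA792CC
clock 1: out=0, reg = 0x53C966
clock 2: out=0, reg = 0xA9E4B3
clock 3: out=1, reg = 0xD4F259
clock 4: out=1, reg = 0x6A792C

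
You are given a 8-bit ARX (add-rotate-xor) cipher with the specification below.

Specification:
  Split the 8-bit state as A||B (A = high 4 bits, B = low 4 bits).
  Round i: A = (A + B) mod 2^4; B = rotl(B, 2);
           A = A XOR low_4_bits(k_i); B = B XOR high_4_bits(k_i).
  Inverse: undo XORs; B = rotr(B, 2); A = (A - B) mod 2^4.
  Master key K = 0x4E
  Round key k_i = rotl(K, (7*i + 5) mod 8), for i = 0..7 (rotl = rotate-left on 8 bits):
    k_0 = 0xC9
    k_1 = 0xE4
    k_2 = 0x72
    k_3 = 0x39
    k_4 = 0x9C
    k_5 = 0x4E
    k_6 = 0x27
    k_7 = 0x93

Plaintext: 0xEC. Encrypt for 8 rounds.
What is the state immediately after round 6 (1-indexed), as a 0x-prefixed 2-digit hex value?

0xCD

s_0 = plaintext = 0xEC
s_1 = Round(s_0, k_0) = 0x3F
s_2 = Round(s_1, k_1) = 0x61
s_3 = Round(s_2, k_2) = 0x53
s_4 = Round(s_3, k_3) = 0x1F
s_5 = Round(s_4, k_4) = 0xC6
s_6 = Round(s_5, k_5) = 0xCD
s_7 = Round(s_6, k_6) = 0xE5
s_8 = Round(s_7, k_7) = 0x0C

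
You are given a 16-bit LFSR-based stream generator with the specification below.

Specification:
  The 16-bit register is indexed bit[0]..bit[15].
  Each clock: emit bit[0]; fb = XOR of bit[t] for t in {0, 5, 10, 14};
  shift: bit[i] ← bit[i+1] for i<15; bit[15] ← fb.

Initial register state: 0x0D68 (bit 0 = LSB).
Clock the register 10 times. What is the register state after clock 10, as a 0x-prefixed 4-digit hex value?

0x4003

reg_0 = 0x0D68
clock 1: out=0, reg = 0x06B4
clock 2: out=0, reg = 0x035A
clock 3: out=0, reg = 0x01AD
clock 4: out=1, reg = 0x00D6
clock 5: out=0, reg = 0x006B
clock 6: out=1, reg = 0x0035
clock 7: out=1, reg = 0x001A
clock 8: out=0, reg = 0x000D
clock 9: out=1, reg = 0x8006
clock 10: out=0, reg = 0x4003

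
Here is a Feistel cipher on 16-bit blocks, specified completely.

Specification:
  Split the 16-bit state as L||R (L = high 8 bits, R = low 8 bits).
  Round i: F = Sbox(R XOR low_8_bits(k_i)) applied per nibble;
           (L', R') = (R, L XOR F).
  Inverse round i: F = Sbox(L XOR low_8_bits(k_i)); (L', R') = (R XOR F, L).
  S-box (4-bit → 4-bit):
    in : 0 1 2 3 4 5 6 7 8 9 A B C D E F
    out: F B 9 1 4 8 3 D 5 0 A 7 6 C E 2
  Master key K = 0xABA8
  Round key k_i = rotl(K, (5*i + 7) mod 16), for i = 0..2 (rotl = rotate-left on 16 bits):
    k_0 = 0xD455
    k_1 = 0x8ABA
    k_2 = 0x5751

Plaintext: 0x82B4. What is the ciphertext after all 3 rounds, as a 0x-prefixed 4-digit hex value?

s_0 = plaintext = 0x82B4
s_1 = Round(s_0, k_0) = 0xB469
s_2 = Round(s_1, k_1) = 0x6975
s_3 = Round(s_2, k_2) = 0x75FD

0x75FD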